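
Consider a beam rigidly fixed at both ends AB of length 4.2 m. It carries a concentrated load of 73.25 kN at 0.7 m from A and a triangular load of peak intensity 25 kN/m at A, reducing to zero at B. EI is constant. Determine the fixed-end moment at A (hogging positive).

Release both end moments; the primary structure is a simply-supported span AB with redundants M_A and M_B.
End rotations of the released simple span under the applied load (×1/EI):
  at A: point load 73.25 at a = 0.7: Pab(L + b)/(6LEI) = 54.84/EI
  at B: point load 73.25 at a = 0.7: Pab(L + a)/(6LEI) = 34.9/EI
  at A: triangular load, peak 25: w₀L³/(45EI) = 41.16/EI
  at B: triangular load, peak 25: 7w₀L³/(360EI) = 36.02/EI
  θ_A0 = 96/EI,  θ_B0 = 70.91/EI
Flexibility coefficients: a unit moment at one end gives L/(3EI) there and L/(6EI) at the far end, so f₁₁ = f₂₂ = 1.4/EI and f₁₂ = f₂₁ = 0.7/EI.
Compatibility — zero rotation at each built-in end:
  1.4 M_A + 0.7 M_B = 96
  0.7 M_A + 1.4 M_B = 70.91
Solving the pair gives M_A = 57.66 kN·m and M_B = 21.82 kN·m (hogging).

M_A = 57.66 kN·m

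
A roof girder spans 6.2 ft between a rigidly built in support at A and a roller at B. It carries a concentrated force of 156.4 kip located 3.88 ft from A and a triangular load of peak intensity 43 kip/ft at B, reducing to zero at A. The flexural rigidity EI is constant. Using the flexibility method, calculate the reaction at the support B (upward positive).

R_B = 146 kip

Remove the prop at B; the released (primary) structure is a cantilever built in at A.
Free-end deflection of the primary structure under the applied loading (downward +):
  point load 156.4 at a = 3.88: Pa²(3L − a)/(6EI) = 5776/EI
  triangular load, peak 43 at the free end: 11w₀L⁴/(120EI) = 5824/EI
  δ_0 = 11601/EI
Tip deflection under a unit load at B: L³/(3EI) = 79.44/EI.
Compatibility at B: δ_0 − R_B·δ_{BB} = 0, so R_B = 11601/79.44 = 146 kip.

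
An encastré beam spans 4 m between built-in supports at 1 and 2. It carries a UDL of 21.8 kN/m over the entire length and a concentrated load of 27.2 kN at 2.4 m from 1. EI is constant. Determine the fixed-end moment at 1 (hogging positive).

Release both end moments; the primary structure is a simply-supported span 12 with redundants M_1 and M_2.
On the primary (simply-supported) span, the end slopes from the loading are:
  at 1: UDL 21.8: wL³/(24EI) = 58.13/EI
  at 2: UDL 21.8: wL³/(24EI) = 58.13/EI
  at 1: point load 27.2 at a = 2.4: Pab(L + b)/(6LEI) = 24.37/EI
  at 2: point load 27.2 at a = 2.4: Pab(L + a)/(6LEI) = 27.85/EI
  θ_10 = 82.5/EI,  θ_20 = 85.99/EI
Flexibility coefficients: a unit moment at one end gives L/(3EI) there and L/(6EI) at the far end, so f₁₁ = f₂₂ = 1.333/EI and f₁₂ = f₂₁ = 0.6667/EI.
Compatibility — zero rotation at each built-in end:
  1.333 M_1 + 0.6667 M_2 = 82.5
  0.6667 M_1 + 1.333 M_2 = 85.99
Solving the pair gives M_1 = 39.51 kN·m and M_2 = 44.73 kN·m (hogging).

M_1 = 39.51 kN·m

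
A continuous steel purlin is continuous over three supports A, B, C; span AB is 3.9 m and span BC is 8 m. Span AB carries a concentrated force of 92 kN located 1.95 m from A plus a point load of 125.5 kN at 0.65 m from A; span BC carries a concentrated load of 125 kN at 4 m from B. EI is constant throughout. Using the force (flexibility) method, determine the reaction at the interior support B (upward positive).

R_B = 190.9 kN

Take M_B as the redundant. Released structure: two simple spans AB and BC with a hinge at B.
Discontinuity in slope at B on the released structure — sum the simple-span end rotations:
  span AB: point load 92 at a = 1.95: Pab(L + a)/(6LEI) = 87.46/EI
  span AB: point load 125.5 at a = 0.65: Pab(L + a)/(6LEI) = 51.55/EI
  span BC: point load 125 at a = 4: Pab(L + b)/(6LEI) = 500/EI
  relative rotation θ_0 = (139 + 500)/EI = 639/EI
A unit hogging moment at B produces rotation L₁/(3EI) + L₂/(3EI) = 3.967/EI.
Slope continuity at B: θ_0 = M_B·3.967/EI, so M_B = 639/3.967 = 161.1 kN·m (hogging).
Span AB, ΣM about A with M_B applied at B: R_B^{AB}·3.9 = 261 + 161.1, so R_B^{AB} = 108.2 kN and R_A = 217.5 − 108.2 = 109.3 kN.
Span BC, ΣM about C: R_B^{BC}·8 = 500 + 161.1, so R_B^{BC} = 82.64 kN and R_C = 125 − 82.64 = 42.36 kN.
R_B = 108.2 + 82.64 = 190.9 kN.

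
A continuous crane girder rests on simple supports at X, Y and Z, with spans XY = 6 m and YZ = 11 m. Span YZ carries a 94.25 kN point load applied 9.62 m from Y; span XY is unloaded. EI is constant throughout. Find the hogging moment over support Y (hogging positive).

Take M_Y as the redundant. Released structure: two simple spans XY and YZ with a hinge at Y.
End slopes at the hinge Y, treating each span as simply supported:
  span YZ: point load 94.25 at a = 9.62: Pab(L + b)/(6LEI) = 234.7/EI
  relative rotation θ_0 = (0 + 234.7)/EI = 234.7/EI
A unit hogging moment at Y produces rotation L₁/(3EI) + L₂/(3EI) = 5.667/EI.
Compatibility: M_Y·(L₁+L₂)/(3EI) = θ_0, giving M_Y = 41.42 kN·m (hogging).

M_Y = 41.42 kN·m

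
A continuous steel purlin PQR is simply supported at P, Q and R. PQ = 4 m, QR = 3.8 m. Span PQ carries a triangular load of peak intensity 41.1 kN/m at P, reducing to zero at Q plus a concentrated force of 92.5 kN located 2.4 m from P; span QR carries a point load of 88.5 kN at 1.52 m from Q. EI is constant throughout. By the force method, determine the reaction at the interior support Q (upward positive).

R_Q = 180.9 kN

Insert a hinge at Q; M_Q is the redundant, and each span becomes simply supported.
Rotations at Q on the released spans (each span's end-slope, ×1/EI):
  span PQ: triangular load, peak 41.1: 7w₀L³/(360EI) = 51.15/EI
  span PQ: point load 92.5 at a = 2.4: Pab(L + a)/(6LEI) = 94.72/EI
  span QR: point load 88.5 at a = 1.52: Pab(L + b)/(6LEI) = 81.79/EI
  relative rotation θ_0 = (145.9 + 81.79)/EI = 227.7/EI
A unit hogging moment at Q produces rotation L₁/(3EI) + L₂/(3EI) = 2.6/EI.
Compatibility: M_Q·(L₁+L₂)/(3EI) = θ_0, giving M_Q = 87.56 kN·m (hogging).
Span PQ, ΣM about P with M_Q applied at Q: R_Q^{PQ}·4 = 331.6 + 87.56, so R_Q^{PQ} = 104.8 kN and R_P = 174.7 − 104.8 = 69.91 kN.
Span QR, ΣM about R: R_Q^{QR}·3.8 = 201.8 + 87.56, so R_Q^{QR} = 76.14 kN and R_R = 88.5 − 76.14 = 12.36 kN.
R_Q = 104.8 + 76.14 = 180.9 kN.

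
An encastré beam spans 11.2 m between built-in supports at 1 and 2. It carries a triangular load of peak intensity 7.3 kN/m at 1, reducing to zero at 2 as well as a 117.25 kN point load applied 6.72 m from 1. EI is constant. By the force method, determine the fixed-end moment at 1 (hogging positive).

M_1 = 171.9 kN·m

Take the two fixed-end moments M_1, M_2 as redundants; the released structure is the simple span 12.
End rotations of the released simple span under the applied load (×1/EI):
  at 1: triangular load, peak 7.3: w₀L³/(45EI) = 227.9/EI
  at 2: triangular load, peak 7.3: 7w₀L³/(360EI) = 199.4/EI
  at 1: point load 117.25 at a = 6.72: Pab(L + b)/(6LEI) = 823.6/EI
  at 2: point load 117.25 at a = 6.72: Pab(L + a)/(6LEI) = 941.3/EI
  θ_10 = 1052/EI,  θ_20 = 1141/EI
Flexibility coefficients: a unit moment at one end gives L/(3EI) there and L/(6EI) at the far end, so f₁₁ = f₂₂ = 3.733/EI and f₁₂ = f₂₁ = 1.867/EI.
Compatibility — zero rotation at each built-in end:
  3.733 M_1 + 1.867 M_2 = 1052
  1.867 M_1 + 3.733 M_2 = 1141
Solving the pair gives M_1 = 171.9 kN·m and M_2 = 219.6 kN·m (hogging).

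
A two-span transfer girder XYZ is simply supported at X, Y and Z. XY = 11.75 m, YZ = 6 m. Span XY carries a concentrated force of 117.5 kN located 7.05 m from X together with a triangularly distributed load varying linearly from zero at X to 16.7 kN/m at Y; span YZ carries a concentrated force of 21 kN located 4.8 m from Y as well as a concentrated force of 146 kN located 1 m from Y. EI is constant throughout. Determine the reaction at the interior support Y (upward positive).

Insert a hinge at Y; M_Y is the redundant, and each span becomes simply supported.
Discontinuity in slope at Y on the released structure — sum the simple-span end rotations:
  span XY: point load 117.5 at a = 7.05: Pab(L + a)/(6LEI) = 1038/EI
  span XY: triangular load, peak 16.7: w₀L³/(45EI) = 602/EI
  span YZ: point load 21 at a = 4.8: Pab(L + b)/(6LEI) = 24.19/EI
  span YZ: point load 146 at a = 1: Pab(L + b)/(6LEI) = 223.1/EI
  relative rotation θ_0 = (1640 + 247.2)/EI = 1888/EI
A unit hogging moment at Y produces rotation L₁/(3EI) + L₂/(3EI) = 5.917/EI.
Slope continuity at Y: θ_0 = M_Y·5.917/EI, so M_Y = 1888/5.917 = 319 kN·m (hogging).
Span XY, ΣM about X with M_Y applied at Y: R_Y^{XY}·11.75 = 1597 + 319, so R_Y^{XY} = 163.1 kN and R_X = 215.6 − 163.1 = 52.55 kN.
Span YZ, ΣM about Z: R_Y^{YZ}·6 = 755.2 + 319, so R_Y^{YZ} = 179 kN and R_Z = 167 − 179 = -12.04 kN.
R_Y = 163.1 + 179 = 342.1 kN.

R_Y = 342.1 kN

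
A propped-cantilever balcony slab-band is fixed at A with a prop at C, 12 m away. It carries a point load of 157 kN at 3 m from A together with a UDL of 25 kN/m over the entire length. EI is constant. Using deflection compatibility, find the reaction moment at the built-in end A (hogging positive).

Release the roller at C. Primary structure: cantilever fixed at A.
Downward deflection at the released point C due to the loads:
  point load 157 at a = 3: Pa²(3L − a)/(6EI) = 7772/EI
  UDL 25: wL⁴/(8EI) = 64800/EI
  δ_0 = 72572/EI
Flexibility coefficient — unit upward force at C: δ_{CC} = L³/(3EI) = 576/EI.
Compatibility at C: δ_0 − R_C·δ_{CC} = 0, so R_C = 72572/576 = 126 kN.
Moment equilibrium about A: M_A = Σ(load moments about A) − R_C·L = 2271 − 126×12 = 759.1 kN·m.

M_A = 759.1 kN·m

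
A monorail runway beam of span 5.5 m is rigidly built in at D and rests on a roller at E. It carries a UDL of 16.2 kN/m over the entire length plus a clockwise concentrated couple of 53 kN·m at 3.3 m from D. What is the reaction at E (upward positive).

R_E = 45.55 kN

Take the reaction at E as the redundant and release it; the primary structure is a cantilever fixed at D.
Deflection at E on the released cantilever, summing each load's contribution:
  UDL 16.2: wL⁴/(8EI) = 1853/EI
  clockwise couple 53 at a = 3.3: M₀a(2L − a)/(2EI) = 673.4/EI
  δ_0 = 2526/EI
Flexibility coefficient — unit upward force at E: δ_{EE} = L³/(3EI) = 55.46/EI.
Compatibility at E: δ_0 − R_E·δ_{EE} = 0, so R_E = 2526/55.46 = 45.55 kN.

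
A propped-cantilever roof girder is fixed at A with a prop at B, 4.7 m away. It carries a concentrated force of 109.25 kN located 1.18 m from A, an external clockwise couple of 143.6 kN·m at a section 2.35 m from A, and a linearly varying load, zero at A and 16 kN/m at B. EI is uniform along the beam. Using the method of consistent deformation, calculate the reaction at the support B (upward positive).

R_B = 64.52 kN

Choose R_B as the redundant. The primary structure is the cantilever fixed at A.
Primary-structure tip deflection at B by superposition:
  point load 109.25 at a = 1.18: Pa²(3L − a)/(6EI) = 327.6/EI
  clockwise couple 143.6 at a = 2.35: M₀a(2L − a)/(2EI) = 1190/EI
  triangular load, peak 16 at the free end: 11w₀L⁴/(120EI) = 715.7/EI
  δ_0 = 2233/EI
Tip deflection under a unit load at B: L³/(3EI) = 34.61/EI.
Compatibility at B: δ_0 − R_B·δ_{BB} = 0, so R_B = 2233/34.61 = 64.52 kN.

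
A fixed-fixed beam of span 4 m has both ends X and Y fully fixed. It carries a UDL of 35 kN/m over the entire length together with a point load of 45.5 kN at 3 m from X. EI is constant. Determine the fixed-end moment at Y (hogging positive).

M_Y = 72.26 kN·m

Release both end moments; the primary structure is a simply-supported span XY with redundants M_X and M_Y.
Simple-span end rotations at X and Y under the given loads:
  at X: UDL 35: wL³/(24EI) = 93.33/EI
  at Y: UDL 35: wL³/(24EI) = 93.33/EI
  at X: point load 45.5 at a = 3: Pab(L + b)/(6LEI) = 28.44/EI
  at Y: point load 45.5 at a = 3: Pab(L + a)/(6LEI) = 39.81/EI
  θ_X0 = 121.8/EI,  θ_Y0 = 133.1/EI
Flexibility coefficients: a unit moment at one end gives L/(3EI) there and L/(6EI) at the far end, so f₁₁ = f₂₂ = 1.333/EI and f₁₂ = f₂₁ = 0.6667/EI.
Compatibility — zero rotation at each built-in end:
  1.333 M_X + 0.6667 M_Y = 121.8
  0.6667 M_X + 1.333 M_Y = 133.1
Solving the pair gives M_X = 55.2 kN·m and M_Y = 72.26 kN·m (hogging).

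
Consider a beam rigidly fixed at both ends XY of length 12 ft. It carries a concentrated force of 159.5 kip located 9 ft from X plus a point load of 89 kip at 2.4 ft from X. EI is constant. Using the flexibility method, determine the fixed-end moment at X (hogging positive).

M_X = 226.4 kip·ft

Release both end moments; the primary structure is a simply-supported span XY with redundants M_X and M_Y.
End rotations of the released simple span under the applied load (×1/EI):
  at X: point load 159.5 at a = 9: Pab(L + b)/(6LEI) = 897.2/EI
  at Y: point load 159.5 at a = 9: Pab(L + a)/(6LEI) = 1256/EI
  at X: point load 89 at a = 2.4: Pab(L + b)/(6LEI) = 615.2/EI
  at Y: point load 89 at a = 2.4: Pab(L + a)/(6LEI) = 410.1/EI
  θ_X0 = 1512/EI,  θ_Y0 = 1666/EI
Flexibility coefficients: a unit moment at one end gives L/(3EI) there and L/(6EI) at the far end, so f₁₁ = f₂₂ = 4/EI and f₁₂ = f₂₁ = 2/EI.
Compatibility — zero rotation at each built-in end:
  4 M_X + 2 M_Y = 1512
  2 M_X + 4 M_Y = 1666
Solving the pair gives M_X = 226.4 kip·ft and M_Y = 303.3 kip·ft (hogging).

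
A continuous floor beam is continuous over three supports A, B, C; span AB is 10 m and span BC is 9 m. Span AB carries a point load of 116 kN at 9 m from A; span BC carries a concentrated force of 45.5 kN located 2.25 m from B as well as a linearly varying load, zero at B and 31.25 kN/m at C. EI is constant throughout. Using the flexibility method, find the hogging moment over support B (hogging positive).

M_B = 154 kN·m

Take M_B as the redundant. Released structure: two simple spans AB and BC with a hinge at B.
Rotations at B on the released spans (each span's end-slope, ×1/EI):
  span AB: point load 116 at a = 9: Pab(L + a)/(6LEI) = 330.6/EI
  span BC: point load 45.5 at a = 2.25: Pab(L + b)/(6LEI) = 201.6/EI
  span BC: triangular load, peak 31.25: 7w₀L³/(360EI) = 443/EI
  relative rotation θ_0 = (330.6 + 644.5)/EI = 975.1/EI
A unit hogging moment at B produces rotation L₁/(3EI) + L₂/(3EI) = 6.333/EI.
Compatibility: M_B·(L₁+L₂)/(3EI) = θ_0, giving M_B = 154 kN·m (hogging).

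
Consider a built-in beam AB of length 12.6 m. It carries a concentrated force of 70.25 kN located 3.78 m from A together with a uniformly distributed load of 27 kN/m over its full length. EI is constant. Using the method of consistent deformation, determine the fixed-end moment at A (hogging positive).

M_A = 487.3 kN·m

Take the two fixed-end moments M_A, M_B as redundants; the released structure is the simple span AB.
Simple-span end rotations at A and B under the given loads:
  at A: point load 70.25 at a = 3.78: Pab(L + b)/(6LEI) = 663.6/EI
  at B: point load 70.25 at a = 3.78: Pab(L + a)/(6LEI) = 507.5/EI
  at A: UDL 27: wL³/(24EI) = 2250/EI
  at B: UDL 27: wL³/(24EI) = 2250/EI
  θ_A0 = 2914/EI,  θ_B0 = 2758/EI
Flexibility coefficients: a unit moment at one end gives L/(3EI) there and L/(6EI) at the far end, so f₁₁ = f₂₂ = 4.2/EI and f₁₂ = f₂₁ = 2.1/EI.
Compatibility — zero rotation at each built-in end:
  4.2 M_A + 2.1 M_B = 2914
  2.1 M_A + 4.2 M_B = 2758
Solving the pair gives M_A = 487.3 kN·m and M_B = 413 kN·m (hogging).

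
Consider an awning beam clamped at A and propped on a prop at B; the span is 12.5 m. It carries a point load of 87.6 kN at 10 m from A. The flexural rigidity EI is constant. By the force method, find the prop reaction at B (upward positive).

R_B = 61.67 kN

Release the roller at B. Primary structure: cantilever fixed at A.
Deflection at B on the released cantilever, summing each load's contribution:
  point load 87.6 at a = 10: Pa²(3L − a)/(6EI) = 40150/EI
Tip deflection under a unit load at B: L³/(3EI) = 651/EI.
The prop prevents deflection at B: R_B = δ_0/δ_{BB} = 40150/651 = 61.67 kN.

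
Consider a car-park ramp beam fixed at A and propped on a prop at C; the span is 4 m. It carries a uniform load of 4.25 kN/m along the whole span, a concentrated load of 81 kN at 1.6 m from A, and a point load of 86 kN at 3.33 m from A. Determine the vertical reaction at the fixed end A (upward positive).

R_A = 96.18 kN

Choose R_C as the redundant. The primary structure is the cantilever fixed at A.
Free-end deflection of the primary structure under the applied loading (downward +):
  UDL 4.25: wL⁴/(8EI) = 136/EI
  point load 81 at a = 1.6: Pa²(3L − a)/(6EI) = 359.4/EI
  point load 86 at a = 3.33: Pa²(3L − a)/(6EI) = 1378/EI
  δ_0 = 1873/EI
Flexibility coefficient — unit upward force at C: δ_{CC} = L³/(3EI) = 21.33/EI.
Compatibility at C: δ_0 − R_C·δ_{CC} = 0, so R_C = 1873/21.33 = 87.82 kN.
Vertical equilibrium: R_A = ΣP − R_C = 184 − 87.82 = 96.18 kN.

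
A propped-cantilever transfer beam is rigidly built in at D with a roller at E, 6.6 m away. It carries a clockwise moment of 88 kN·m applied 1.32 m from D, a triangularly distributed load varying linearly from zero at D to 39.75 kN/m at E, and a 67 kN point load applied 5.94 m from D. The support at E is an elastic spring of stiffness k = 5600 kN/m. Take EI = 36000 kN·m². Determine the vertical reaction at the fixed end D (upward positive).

R_D = 70.42 kN

Take the reaction at E as the redundant and release it; the primary structure is a cantilever fixed at D.
Primary-structure tip deflection at E by superposition:
  clockwise couple 88 at a = 1.32: M₀a(2L − a)/(2EI) = 690/EI
  triangular load, peak 39.75 at the free end: 11w₀L⁴/(120EI) = 6914/EI
  point load 67 at a = 5.94: Pa²(3L − a)/(6EI) = 5461/EI
  δ_0 = 13065/EI
Flexibility coefficient — unit upward force at E: δ_{EE} = L³/(3EI) = 95.83/EI.
With EI = 36000 kN·m²: δ_0 = 0.36291 m and δ_{EE} = 0.002662 m/kN.
Compatibility — the spring shortens by R_E/k under the reaction it provides: δ_0 − R_E·δ_{EE} = R_E/k. With 1/k = 0.000179 m/kN, R_E = δ_0 / (δ_{EE} + 1/k) = 0.36291 / (0.002662 + 0.000179) = 127.8 kN.
Vertical equilibrium: R_D = ΣP − R_E = 198.2 − 127.8 = 70.42 kN.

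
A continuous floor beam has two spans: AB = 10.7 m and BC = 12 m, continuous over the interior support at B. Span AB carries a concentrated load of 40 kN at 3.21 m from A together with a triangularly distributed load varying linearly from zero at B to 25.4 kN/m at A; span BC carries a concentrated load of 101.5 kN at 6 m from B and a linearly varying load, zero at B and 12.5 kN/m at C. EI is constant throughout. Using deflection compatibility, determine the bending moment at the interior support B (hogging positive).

M_B = 283.7 kN·m

Release continuity at B by inserting a hinge; the redundant is the internal moment M_B. The primary structure is two simply-supported spans AB and BC.
Discontinuity in slope at B on the released structure — sum the simple-span end rotations:
  span AB: point load 40 at a = 3.21: Pab(L + a)/(6LEI) = 208.4/EI
  span AB: triangular load, peak 25.4: 7w₀L³/(360EI) = 605/EI
  span BC: point load 101.5 at a = 6: Pab(L + b)/(6LEI) = 913.5/EI
  span BC: triangular load, peak 12.5: 7w₀L³/(360EI) = 420/EI
  relative rotation θ_0 = (813.4 + 1334)/EI = 2147/EI
A unit hogging moment at B produces rotation L₁/(3EI) + L₂/(3EI) = 7.567/EI.
Slope continuity at B: θ_0 = M_B·7.567/EI, so M_B = 2147/7.567 = 283.7 kN·m (hogging).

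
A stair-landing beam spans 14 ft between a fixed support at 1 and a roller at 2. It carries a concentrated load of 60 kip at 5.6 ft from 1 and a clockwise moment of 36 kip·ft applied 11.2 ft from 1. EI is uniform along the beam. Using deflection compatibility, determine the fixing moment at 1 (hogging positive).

M_1 = 145.4 kip·ft

Release the roller at 2. Primary structure: cantilever fixed at 1.
Downward deflection at the released point 2 due to the loads:
  point load 60 at a = 5.6: Pa²(3L − a)/(6EI) = 11415/EI
  clockwise couple 36 at a = 11.2: M₀a(2L − a)/(2EI) = 3387/EI
  δ_0 = 14802/EI
Tip deflection under a unit load at 2: L³/(3EI) = 914.7/EI.
The prop prevents deflection at 2: R_2 = δ_0/δ_{22} = 14802/914.7 = 16.18 kip.
Moment equilibrium about 1: M_1 = Σ(load moments about 1) − R_2·L = 372 − 16.18×14 = 145.4 kip·ft.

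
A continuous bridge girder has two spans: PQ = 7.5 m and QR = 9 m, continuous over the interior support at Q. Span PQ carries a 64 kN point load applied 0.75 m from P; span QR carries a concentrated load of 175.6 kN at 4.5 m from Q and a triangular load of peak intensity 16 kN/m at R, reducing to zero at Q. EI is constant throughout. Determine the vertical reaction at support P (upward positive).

R_P = 29.11 kN

Insert a hinge at Q; M_Q is the redundant, and each span becomes simply supported.
Rotations at Q on the released spans (each span's end-slope, ×1/EI):
  span PQ: point load 64 at a = 0.75: Pab(L + a)/(6LEI) = 59.4/EI
  span QR: point load 175.6 at a = 4.5: Pab(L + b)/(6LEI) = 889/EI
  span QR: triangular load, peak 16: 7w₀L³/(360EI) = 226.8/EI
  relative rotation θ_0 = (59.4 + 1116)/EI = 1175/EI
A unit hogging moment at Q produces rotation L₁/(3EI) + L₂/(3EI) = 5.5/EI.
Slope continuity at Q: θ_0 = M_Q·5.5/EI, so M_Q = 1175/5.5 = 213.7 kN·m (hogging).
Span PQ, ΣM about P with M_Q applied at Q: R_Q^{PQ}·7.5 = 48 + 213.7, so R_Q^{PQ} = 34.89 kN and R_P = 64 − 34.89 = 29.11 kN.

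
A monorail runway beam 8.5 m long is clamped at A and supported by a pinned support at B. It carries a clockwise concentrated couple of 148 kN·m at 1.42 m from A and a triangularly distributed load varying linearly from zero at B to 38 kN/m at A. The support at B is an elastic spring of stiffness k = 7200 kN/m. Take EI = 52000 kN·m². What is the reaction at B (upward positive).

R_B = 38.92 kN

Remove the prop at B; the released (primary) structure is a cantilever built in at A.
Free-end deflection of the primary structure under the applied loading (downward +):
  clockwise couple 148 at a = 1.42: M₀a(2L − a)/(2EI) = 1637/EI
  triangular load, peak 38 at the fixed end: w₀L⁴/(30EI) = 6612/EI
  δ_0 = 8249/EI
Tip deflection under a unit load at B: L³/(3EI) = 204.7/EI.
With EI = 52000 kN·m²: δ_0 = 0.15864 m and δ_{BB} = 0.003937 m/kN.
Compatibility — the spring shortens by R_B/k under the reaction it provides: δ_0 − R_B·δ_{BB} = R_B/k. With 1/k = 0.000139 m/kN, R_B = δ_0 / (δ_{BB} + 1/k) = 0.15864 / (0.003937 + 0.000139) = 38.92 kN.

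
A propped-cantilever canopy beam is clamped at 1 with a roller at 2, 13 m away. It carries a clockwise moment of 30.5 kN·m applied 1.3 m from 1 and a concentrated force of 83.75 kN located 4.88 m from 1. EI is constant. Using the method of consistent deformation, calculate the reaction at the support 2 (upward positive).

R_2 = 16.16 kN

Choose R_2 as the redundant. The primary structure is the cantilever fixed at 1.
Primary-structure tip deflection at 2 by superposition:
  clockwise couple 30.5 at a = 1.3: M₀a(2L − a)/(2EI) = 489.7/EI
  point load 83.75 at a = 4.88: Pa²(3L − a)/(6EI) = 11342/EI
  δ_0 = 11831/EI
Flexibility coefficient — unit upward force at 2: δ_{22} = L³/(3EI) = 732.3/EI.
The prop prevents deflection at 2: R_2 = δ_0/δ_{22} = 11831/732.3 = 16.16 kN.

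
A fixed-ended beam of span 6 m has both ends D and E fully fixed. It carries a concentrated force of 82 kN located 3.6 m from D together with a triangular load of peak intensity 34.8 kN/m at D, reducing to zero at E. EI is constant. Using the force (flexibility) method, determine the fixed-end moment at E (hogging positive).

Take the two fixed-end moments M_D, M_E as redundants; the released structure is the simple span DE.
End rotations of the released simple span under the applied load (×1/EI):
  at D: point load 82 at a = 3.6: Pab(L + b)/(6LEI) = 165.3/EI
  at E: point load 82 at a = 3.6: Pab(L + a)/(6LEI) = 188.9/EI
  at D: triangular load, peak 34.8: w₀L³/(45EI) = 167/EI
  at E: triangular load, peak 34.8: 7w₀L³/(360EI) = 146.2/EI
  θ_D0 = 332.4/EI,  θ_E0 = 335.1/EI
Flexibility coefficients: a unit moment at one end gives L/(3EI) there and L/(6EI) at the far end, so f₁₁ = f₂₂ = 2/EI and f₁₂ = f₂₁ = 1/EI.
Compatibility — zero rotation at each built-in end:
  2 M_D + 1 M_E = 332.4
  1 M_D + 2 M_E = 335.1
Solving the pair gives M_D = 109.9 kN·m and M_E = 112.6 kN·m (hogging).

M_E = 112.6 kN·m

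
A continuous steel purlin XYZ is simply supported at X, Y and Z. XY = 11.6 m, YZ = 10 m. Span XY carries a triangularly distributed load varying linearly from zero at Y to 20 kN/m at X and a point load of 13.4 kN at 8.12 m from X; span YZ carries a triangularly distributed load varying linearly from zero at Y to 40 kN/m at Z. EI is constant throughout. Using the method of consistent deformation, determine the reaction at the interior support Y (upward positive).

R_Y = 153.3 kN

Release continuity at Y by inserting a hinge; the redundant is the internal moment M_Y. The primary structure is two simply-supported spans XY and YZ.
Discontinuity in slope at Y on the released structure — sum the simple-span end rotations:
  span XY: triangular load, peak 20: 7w₀L³/(360EI) = 607/EI
  span XY: point load 13.4 at a = 8.12: Pab(L + a)/(6LEI) = 107.3/EI
  span YZ: triangular load, peak 40: 7w₀L³/(360EI) = 777.8/EI
  relative rotation θ_0 = (714.3 + 777.8)/EI = 1492/EI
A unit hogging moment at Y produces rotation L₁/(3EI) + L₂/(3EI) = 7.2/EI.
Slope continuity at Y: θ_0 = M_Y·7.2/EI, so M_Y = 1492/7.2 = 207.2 kN·m (hogging).
Span XY, ΣM about X with M_Y applied at Y: R_Y^{XY}·11.6 = 557.3 + 207.2, so R_Y^{XY} = 65.91 kN and R_X = 129.4 − 65.91 = 63.49 kN.
Span YZ, ΣM about Z: R_Y^{YZ}·10 = 666.7 + 207.2, so R_Y^{YZ} = 87.39 kN and R_Z = 200 − 87.39 = 112.6 kN.
R_Y = 65.91 + 87.39 = 153.3 kN.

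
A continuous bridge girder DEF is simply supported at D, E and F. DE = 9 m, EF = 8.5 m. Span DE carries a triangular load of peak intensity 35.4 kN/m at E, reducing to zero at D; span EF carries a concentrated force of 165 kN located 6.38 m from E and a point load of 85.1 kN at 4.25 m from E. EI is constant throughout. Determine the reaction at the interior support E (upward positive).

Insert a hinge at E; M_E is the redundant, and each span becomes simply supported.
Rotations at E on the released spans (each span's end-slope, ×1/EI):
  span DE: triangular load, peak 35.4: w₀L³/(45EI) = 573.5/EI
  span EF: point load 165 at a = 6.38: Pab(L + b)/(6LEI) = 464.7/EI
  span EF: point load 85.1 at a = 4.25: Pab(L + b)/(6LEI) = 384.3/EI
  relative rotation θ_0 = (573.5 + 849)/EI = 1422/EI
A unit hogging moment at E produces rotation L₁/(3EI) + L₂/(3EI) = 5.833/EI.
Slope continuity at E: θ_0 = M_E·5.833/EI, so M_E = 1422/5.833 = 243.9 kN·m (hogging).
Span DE, ΣM about D with M_E applied at E: R_E^{DE}·9 = 955.8 + 243.9, so R_E^{DE} = 133.3 kN and R_D = 159.3 − 133.3 = 26.01 kN.
Span EF, ΣM about F: R_E^{EF}·8.5 = 711.5 + 243.9, so R_E^{EF} = 112.4 kN and R_F = 250.1 − 112.4 = 137.7 kN.
R_E = 133.3 + 112.4 = 245.7 kN.

R_E = 245.7 kN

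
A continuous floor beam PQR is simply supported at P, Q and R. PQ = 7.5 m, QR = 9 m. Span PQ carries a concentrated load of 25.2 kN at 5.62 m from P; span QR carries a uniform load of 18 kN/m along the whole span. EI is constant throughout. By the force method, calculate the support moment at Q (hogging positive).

Take M_Q as the redundant. Released structure: two simple spans PQ and QR with a hinge at Q.
End slopes at the hinge Q, treating each span as simply supported:
  span PQ: point load 25.2 at a = 5.62: Pab(L + a)/(6LEI) = 77.63/EI
  span QR: UDL 18: wL³/(24EI) = 546.8/EI
  relative rotation θ_0 = (77.63 + 546.8)/EI = 624.4/EI
A unit hogging moment at Q produces rotation L₁/(3EI) + L₂/(3EI) = 5.5/EI.
Compatibility: M_Q·(L₁+L₂)/(3EI) = θ_0, giving M_Q = 113.5 kN·m (hogging).

M_Q = 113.5 kN·m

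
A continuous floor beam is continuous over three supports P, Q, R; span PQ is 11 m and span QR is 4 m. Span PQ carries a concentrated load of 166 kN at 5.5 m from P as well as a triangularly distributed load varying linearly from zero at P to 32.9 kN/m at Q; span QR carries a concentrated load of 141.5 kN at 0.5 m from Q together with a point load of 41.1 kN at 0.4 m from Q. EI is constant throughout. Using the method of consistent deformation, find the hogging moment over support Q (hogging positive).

Insert a hinge at Q; M_Q is the redundant, and each span becomes simply supported.
Discontinuity in slope at Q on the released structure — sum the simple-span end rotations:
  span PQ: point load 166 at a = 5.5: Pab(L + a)/(6LEI) = 1255/EI
  span PQ: triangular load, peak 32.9: w₀L³/(45EI) = 973.1/EI
  span QR: point load 141.5 at a = 0.5: Pab(L + b)/(6LEI) = 77.38/EI
  span QR: point load 41.1 at a = 0.4: Pab(L + b)/(6LEI) = 18.74/EI
  relative rotation θ_0 = (2228 + 96.12)/EI = 2325/EI
A unit hogging moment at Q produces rotation L₁/(3EI) + L₂/(3EI) = 5/EI.
Compatibility: M_Q·(L₁+L₂)/(3EI) = θ_0, giving M_Q = 464.9 kN·m (hogging).

M_Q = 464.9 kN·m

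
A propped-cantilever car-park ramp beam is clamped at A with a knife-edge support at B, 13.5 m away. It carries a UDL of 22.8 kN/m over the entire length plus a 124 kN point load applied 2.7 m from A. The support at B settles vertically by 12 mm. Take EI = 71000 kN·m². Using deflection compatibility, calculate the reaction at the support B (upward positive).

R_B = 121.3 kN

Release the roller at B. Primary structure: cantilever fixed at A.
Free-end deflection of the primary structure under the applied loading (downward +):
  UDL 22.8: wL⁴/(8EI) = 94663/EI
  point load 124 at a = 2.7: Pa²(3L − a)/(6EI) = 5695/EI
  δ_0 = 100358/EI
Flexibility coefficient — unit upward force at B: δ_{BB} = L³/(3EI) = 820.1/EI.
With EI = 71000 kN·m²: δ_0 = 1.4135 m and δ_{BB} = 0.011551 m/kN.
Compatibility — the beam at B must follow the support down by 0.012 m: δ_0 − R_B·δ_{BB} = 0.012, so R_B = (1.4135 − 0.012)/0.011551 = 121.3 kN.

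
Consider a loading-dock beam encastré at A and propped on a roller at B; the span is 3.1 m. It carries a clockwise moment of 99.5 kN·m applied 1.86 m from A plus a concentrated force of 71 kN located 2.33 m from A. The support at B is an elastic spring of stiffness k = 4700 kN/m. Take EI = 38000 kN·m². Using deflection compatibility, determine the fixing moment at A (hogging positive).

Choose R_B as the redundant. The primary structure is the cantilever fixed at A.
Free-end deflection of the primary structure under the applied loading (downward +):
  clockwise couple 99.5 at a = 1.86: M₀a(2L − a)/(2EI) = 401.6/EI
  point load 71 at a = 2.33: Pa²(3L − a)/(6EI) = 447.8/EI
  δ_0 = 849.4/EI
Flexibility coefficient — unit upward force at B: δ_{BB} = L³/(3EI) = 9.93/EI.
With EI = 38000 kN·m²: δ_0 = 0.022352 m and δ_{BB} = 0.000261 m/kN.
Compatibility — the spring shortens by R_B/k under the reaction it provides: δ_0 − R_B·δ_{BB} = R_B/k. With 1/k = 0.000213 m/kN, R_B = δ_0 / (δ_{BB} + 1/k) = 0.022352 / (0.000261 + 0.000213) = 47.15 kN.
Moment equilibrium about A: M_A = Σ(load moments about A) − R_B·L = 264.9 − 47.15×3.1 = 118.8 kN·m.

M_A = 118.8 kN·m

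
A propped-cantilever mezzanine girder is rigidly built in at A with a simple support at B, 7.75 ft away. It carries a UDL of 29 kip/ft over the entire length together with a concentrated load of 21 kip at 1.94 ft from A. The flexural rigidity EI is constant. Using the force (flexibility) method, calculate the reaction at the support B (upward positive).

Take the reaction at B as the redundant and release it; the primary structure is a cantilever fixed at A.
Downward deflection at the released point B due to the loads:
  UDL 29: wL⁴/(8EI) = 13077/EI
  point load 21 at a = 1.94: Pa²(3L − a)/(6EI) = 280.7/EI
  δ_0 = 13358/EI
Tip deflection under a unit load at B: L³/(3EI) = 155.2/EI.
Compatibility at B: δ_0 − R_B·δ_{BB} = 0, so R_B = 13358/155.2 = 86.09 kip.

R_B = 86.09 kip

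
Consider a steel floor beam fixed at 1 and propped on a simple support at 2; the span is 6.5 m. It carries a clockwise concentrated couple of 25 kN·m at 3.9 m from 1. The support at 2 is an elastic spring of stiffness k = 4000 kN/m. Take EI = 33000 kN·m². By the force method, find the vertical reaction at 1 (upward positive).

Choose R_2 as the redundant. The primary structure is the cantilever fixed at 1.
Downward deflection at the released point 2 due to the loads:
  clockwise couple 25 at a = 3.9: M₀a(2L − a)/(2EI) = 443.6/EI
Tip deflection under a unit load at 2: L³/(3EI) = 91.54/EI.
With EI = 33000 kN·m²: δ_0 = 0.013443 m and δ_{22} = 0.002774 m/kN.
Compatibility — the spring shortens by R_2/k under the reaction it provides: δ_0 − R_2·δ_{22} = R_2/k. With 1/k = 0.00025 m/kN, R_2 = δ_0 / (δ_{22} + 1/k) = 0.013443 / (0.002774 + 0.00025) = 4.446 kN.
Vertical equilibrium: R_1 = ΣP − R_2 = 0 − 4.446 = -4.446 kN.

R_1 = -4.446 kN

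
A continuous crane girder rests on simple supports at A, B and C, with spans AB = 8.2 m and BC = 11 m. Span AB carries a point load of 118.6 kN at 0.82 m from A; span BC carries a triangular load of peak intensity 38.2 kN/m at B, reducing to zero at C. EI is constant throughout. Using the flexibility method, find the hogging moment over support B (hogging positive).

Insert a hinge at B; M_B is the redundant, and each span becomes simply supported.
Discontinuity in slope at B on the released structure — sum the simple-span end rotations:
  span AB: point load 118.6 at a = 0.82: Pab(L + a)/(6LEI) = 131.6/EI
  span BC: triangular load, peak 38.2: w₀L³/(45EI) = 1130/EI
  relative rotation θ_0 = (131.6 + 1130)/EI = 1261/EI
A unit hogging moment at B produces rotation L₁/(3EI) + L₂/(3EI) = 6.4/EI.
Slope continuity at B: θ_0 = M_B·6.4/EI, so M_B = 1261/6.4 = 197.1 kN·m (hogging).

M_B = 197.1 kN·m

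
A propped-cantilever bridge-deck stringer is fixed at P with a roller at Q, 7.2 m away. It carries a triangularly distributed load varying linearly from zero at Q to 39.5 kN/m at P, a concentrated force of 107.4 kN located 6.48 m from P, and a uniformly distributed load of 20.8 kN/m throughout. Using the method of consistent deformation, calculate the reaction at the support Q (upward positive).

Choose R_Q as the redundant. The primary structure is the cantilever fixed at P.
Deflection at Q on the released cantilever, summing each load's contribution:
  triangular load, peak 39.5 at the fixed end: w₀L⁴/(30EI) = 3538/EI
  point load 107.4 at a = 6.48: Pa²(3L − a)/(6EI) = 11365/EI
  UDL 20.8: wL⁴/(8EI) = 6987/EI
  δ_0 = 21890/EI
Flexibility coefficient — unit upward force at Q: δ_{QQ} = L³/(3EI) = 124.4/EI.
Compatibility at Q: δ_0 − R_Q·δ_{QQ} = 0, so R_Q = 21890/124.4 = 175.9 kN.

R_Q = 175.9 kN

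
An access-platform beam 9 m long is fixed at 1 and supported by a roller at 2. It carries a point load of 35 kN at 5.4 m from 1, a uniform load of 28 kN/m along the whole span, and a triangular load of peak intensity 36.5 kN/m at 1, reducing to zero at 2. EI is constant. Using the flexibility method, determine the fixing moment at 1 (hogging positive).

Take the reaction at 2 as the redundant and release it; the primary structure is a cantilever fixed at 1.
Downward deflection at the released point 2 due to the loads:
  point load 35 at a = 5.4: Pa²(3L − a)/(6EI) = 3674/EI
  UDL 28: wL⁴/(8EI) = 22964/EI
  triangular load, peak 36.5 at the fixed end: w₀L⁴/(30EI) = 7983/EI
  δ_0 = 34620/EI
Flexibility coefficient — unit upward force at 2: δ_{22} = L³/(3EI) = 243/EI.
The prop prevents deflection at 2: R_2 = δ_0/δ_{22} = 34620/243 = 142.5 kN.
Moment equilibrium about 1: M_1 = Σ(load moments about 1) − R_2·L = 1816 − 142.5×9 = 533.5 kN·m.

M_1 = 533.5 kN·m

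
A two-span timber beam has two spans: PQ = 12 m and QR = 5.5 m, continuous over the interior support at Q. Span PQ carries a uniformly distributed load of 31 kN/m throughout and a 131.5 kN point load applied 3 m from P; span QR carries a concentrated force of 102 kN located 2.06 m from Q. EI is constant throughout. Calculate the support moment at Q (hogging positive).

Release continuity at Q by inserting a hinge; the redundant is the internal moment M_Q. The primary structure is two simply-supported spans PQ and QR.
Discontinuity in slope at Q on the released structure — sum the simple-span end rotations:
  span PQ: UDL 31: wL³/(24EI) = 2232/EI
  span PQ: point load 131.5 at a = 3: Pab(L + a)/(6LEI) = 739.7/EI
  span QR: point load 102 at a = 2.06: Pab(L + b)/(6LEI) = 195.8/EI
  relative rotation θ_0 = (2972 + 195.8)/EI = 3168/EI
A unit hogging moment at Q produces rotation L₁/(3EI) + L₂/(3EI) = 5.833/EI.
Compatibility: M_Q·(L₁+L₂)/(3EI) = θ_0, giving M_Q = 543 kN·m (hogging).

M_Q = 543 kN·m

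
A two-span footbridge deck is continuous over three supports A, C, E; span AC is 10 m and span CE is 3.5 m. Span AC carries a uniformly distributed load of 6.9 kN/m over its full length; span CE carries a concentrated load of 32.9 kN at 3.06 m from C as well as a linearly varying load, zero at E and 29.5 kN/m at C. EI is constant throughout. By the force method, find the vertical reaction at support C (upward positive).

Release continuity at C by inserting a hinge; the redundant is the internal moment M_C. The primary structure is two simply-supported spans AC and CE.
End slopes at the hinge C, treating each span as simply supported:
  span AC: UDL 6.9: wL³/(24EI) = 287.5/EI
  span CE: point load 32.9 at a = 3.06: Pab(L + b)/(6LEI) = 8.311/EI
  span CE: triangular load, peak 29.5: w₀L³/(45EI) = 28.11/EI
  relative rotation θ_0 = (287.5 + 36.42)/EI = 323.9/EI
A unit hogging moment at C produces rotation L₁/(3EI) + L₂/(3EI) = 4.5/EI.
Compatibility: M_C·(L₁+L₂)/(3EI) = θ_0, giving M_C = 71.98 kN·m (hogging).
Span AC, ΣM about A with M_C applied at C: R_C^{AC}·10 = 345 + 71.98, so R_C^{AC} = 41.7 kN and R_A = 69 − 41.7 = 27.3 kN.
Span CE, ΣM about E: R_C^{CE}·3.5 = 134.9 + 71.98, so R_C^{CE} = 59.12 kN and R_E = 84.53 − 59.12 = 25.41 kN.
R_C = 41.7 + 59.12 = 100.8 kN.

R_C = 100.8 kN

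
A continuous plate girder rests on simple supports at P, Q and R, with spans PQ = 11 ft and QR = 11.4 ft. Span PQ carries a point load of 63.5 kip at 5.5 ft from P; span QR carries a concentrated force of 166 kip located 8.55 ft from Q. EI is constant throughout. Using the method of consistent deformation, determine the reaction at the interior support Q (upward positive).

R_Q = 104.9 kip

Insert a hinge at Q; M_Q is the redundant, and each span becomes simply supported.
End slopes at the hinge Q, treating each span as simply supported:
  span PQ: point load 63.5 at a = 5.5: Pab(L + a)/(6LEI) = 480.2/EI
  span QR: point load 166 at a = 8.55: Pab(L + b)/(6LEI) = 842.7/EI
  relative rotation θ_0 = (480.2 + 842.7)/EI = 1323/EI
A unit hogging moment at Q produces rotation L₁/(3EI) + L₂/(3EI) = 7.467/EI.
Compatibility: M_Q·(L₁+L₂)/(3EI) = θ_0, giving M_Q = 177.2 kip·ft (hogging).
Span PQ, ΣM about P with M_Q applied at Q: R_Q^{PQ}·11 = 349.2 + 177.2, so R_Q^{PQ} = 47.86 kip and R_P = 63.5 − 47.86 = 15.64 kip.
Span QR, ΣM about R: R_Q^{QR}·11.4 = 473.1 + 177.2, so R_Q^{QR} = 57.04 kip and R_R = 166 − 57.04 = 109 kip.
R_Q = 47.86 + 57.04 = 104.9 kip.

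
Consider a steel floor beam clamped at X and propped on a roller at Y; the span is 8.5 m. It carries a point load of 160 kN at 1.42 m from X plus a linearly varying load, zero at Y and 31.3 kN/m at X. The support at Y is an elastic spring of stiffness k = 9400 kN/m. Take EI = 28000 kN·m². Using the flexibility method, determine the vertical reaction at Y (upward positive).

R_Y = 32.46 kN

Release the roller at Y. Primary structure: cantilever fixed at X.
Free-end deflection of the primary structure under the applied loading (downward +):
  point load 160 at a = 1.42: Pa²(3L − a)/(6EI) = 1295/EI
  triangular load, peak 31.3 at the fixed end: w₀L⁴/(30EI) = 5446/EI
  δ_0 = 6741/EI
Flexibility coefficient — unit upward force at Y: δ_{YY} = L³/(3EI) = 204.7/EI.
With EI = 28000 kN·m²: δ_0 = 0.24075 m and δ_{YY} = 0.007311 m/kN.
Compatibility — the spring shortens by R_Y/k under the reaction it provides: δ_0 − R_Y·δ_{YY} = R_Y/k. With 1/k = 0.000106 m/kN, R_Y = δ_0 / (δ_{YY} + 1/k) = 0.24075 / (0.007311 + 0.000106) = 32.46 kN.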